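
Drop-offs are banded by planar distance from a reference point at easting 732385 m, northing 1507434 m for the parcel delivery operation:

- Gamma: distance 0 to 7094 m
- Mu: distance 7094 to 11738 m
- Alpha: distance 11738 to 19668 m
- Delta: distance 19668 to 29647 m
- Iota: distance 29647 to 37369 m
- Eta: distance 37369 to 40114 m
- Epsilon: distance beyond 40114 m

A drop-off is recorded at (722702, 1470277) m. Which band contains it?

Distance = √((722702−732385)² + (1470277−1507434)²) = √(93760489.000 + 1380642649.000) = 38397.957 m.
37369 ≤ 38397.957 < 40114 → Eta.

Eta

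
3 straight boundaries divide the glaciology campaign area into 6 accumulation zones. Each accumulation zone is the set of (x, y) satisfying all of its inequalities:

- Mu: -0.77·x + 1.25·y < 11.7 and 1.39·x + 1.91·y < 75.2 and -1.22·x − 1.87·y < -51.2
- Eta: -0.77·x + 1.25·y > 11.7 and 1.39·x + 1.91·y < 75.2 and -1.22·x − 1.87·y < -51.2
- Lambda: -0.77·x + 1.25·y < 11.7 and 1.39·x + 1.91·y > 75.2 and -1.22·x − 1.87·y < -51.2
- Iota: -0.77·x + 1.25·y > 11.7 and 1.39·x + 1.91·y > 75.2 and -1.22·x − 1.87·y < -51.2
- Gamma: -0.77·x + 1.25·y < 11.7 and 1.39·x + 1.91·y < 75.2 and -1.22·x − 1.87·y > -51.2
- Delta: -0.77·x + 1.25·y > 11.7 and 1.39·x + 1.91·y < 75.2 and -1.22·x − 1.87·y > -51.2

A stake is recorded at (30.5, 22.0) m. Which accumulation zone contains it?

Lambda

-0.77·30.5 + 1.25·22.0 = 4.015, which is < 11.7
1.39·30.5 + 1.91·22.0 = 84.415, which is > 75.2
-1.22·30.5 − 1.87·22.0 = -78.350, which is < -51.2
This sign pattern matches Lambda.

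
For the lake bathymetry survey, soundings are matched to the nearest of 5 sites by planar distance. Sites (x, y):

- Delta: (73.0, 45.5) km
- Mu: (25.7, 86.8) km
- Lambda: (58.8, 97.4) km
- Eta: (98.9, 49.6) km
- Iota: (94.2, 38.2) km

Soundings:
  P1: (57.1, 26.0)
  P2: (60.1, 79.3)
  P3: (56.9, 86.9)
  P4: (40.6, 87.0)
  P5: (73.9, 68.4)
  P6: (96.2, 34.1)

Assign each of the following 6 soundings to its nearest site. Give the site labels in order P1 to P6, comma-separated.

Delta, Lambda, Lambda, Mu, Delta, Iota

P1 → Delta (d²=633.06)
P2 → Lambda (d²=329.30)
P3 → Lambda (d²=113.86)
P4 → Mu (d²=222.05)
P5 → Delta (d²=525.22)
P6 → Iota (d²=20.81)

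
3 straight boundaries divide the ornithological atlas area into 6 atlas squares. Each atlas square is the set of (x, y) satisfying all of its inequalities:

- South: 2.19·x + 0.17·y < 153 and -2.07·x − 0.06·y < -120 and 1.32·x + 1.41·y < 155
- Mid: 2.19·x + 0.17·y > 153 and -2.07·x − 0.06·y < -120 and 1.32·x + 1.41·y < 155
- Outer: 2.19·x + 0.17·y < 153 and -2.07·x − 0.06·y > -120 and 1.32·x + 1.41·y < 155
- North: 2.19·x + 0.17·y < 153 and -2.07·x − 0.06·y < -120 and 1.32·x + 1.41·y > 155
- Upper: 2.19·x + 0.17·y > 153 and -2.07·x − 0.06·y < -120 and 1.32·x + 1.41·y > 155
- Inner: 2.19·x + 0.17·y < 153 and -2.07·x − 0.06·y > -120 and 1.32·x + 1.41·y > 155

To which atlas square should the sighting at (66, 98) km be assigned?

Upper

2.19·66 + 0.17·98 = 161.200, which is > 153
-2.07·66 − 0.06·98 = -142.500, which is < -120
1.32·66 + 1.41·98 = 225.300, which is > 155
This sign pattern matches Upper.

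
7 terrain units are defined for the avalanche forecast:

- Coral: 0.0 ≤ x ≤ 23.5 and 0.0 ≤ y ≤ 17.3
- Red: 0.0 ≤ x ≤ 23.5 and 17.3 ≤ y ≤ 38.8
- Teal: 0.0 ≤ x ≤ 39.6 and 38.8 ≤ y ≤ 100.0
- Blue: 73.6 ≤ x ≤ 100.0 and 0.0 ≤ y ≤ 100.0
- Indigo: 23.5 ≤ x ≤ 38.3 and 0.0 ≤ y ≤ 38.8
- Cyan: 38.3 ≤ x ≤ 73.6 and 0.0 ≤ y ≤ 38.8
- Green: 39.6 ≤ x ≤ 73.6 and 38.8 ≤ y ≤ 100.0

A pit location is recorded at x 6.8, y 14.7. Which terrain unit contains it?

Coral

The point has x = 6.8 and y = 14.7.
Only Coral satisfies 0.0 ≤ x ≤ 23.5 and 0.0 ≤ y ≤ 17.3.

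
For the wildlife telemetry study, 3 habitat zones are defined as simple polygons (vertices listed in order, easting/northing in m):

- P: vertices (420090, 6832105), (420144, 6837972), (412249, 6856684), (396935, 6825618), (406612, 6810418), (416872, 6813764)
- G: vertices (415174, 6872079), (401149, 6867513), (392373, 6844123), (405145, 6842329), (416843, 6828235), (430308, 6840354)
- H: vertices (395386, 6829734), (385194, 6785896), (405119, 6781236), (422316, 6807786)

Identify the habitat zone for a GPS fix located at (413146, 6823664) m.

Cast a ray rightward from (413146, 6823664). For each polygon, the edges (by vertex number in listed order) whose endpoints lie on opposite sides of northing = 6823664, where each meets that height, and whether that is right or left of the point:
P: 4–5 at easting≈398179.0 (left), 6–1 at easting≈418609.0 (right) → 1 crossing.
G: no edge straddles that height → 0 crossings.
H: 1–2 at easting≈393974.8 (left), 4–1 at easting≈402833.8 (left) → 0 crossings.
Only P has an odd count, so the point is inside P.

P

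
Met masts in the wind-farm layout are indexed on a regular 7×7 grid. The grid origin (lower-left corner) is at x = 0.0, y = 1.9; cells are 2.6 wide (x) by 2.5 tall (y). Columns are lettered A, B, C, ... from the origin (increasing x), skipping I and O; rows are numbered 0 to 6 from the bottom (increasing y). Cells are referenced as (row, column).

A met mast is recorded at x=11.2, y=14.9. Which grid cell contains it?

Column index: ⌊(11.2 − 0.0) / 2.6⌋ = ⌊4.308⌋ = 4 → column E
Row offset from origin: ⌊(14.9 − 1.9) / 2.5⌋ = ⌊5.200⌋ = 5 → row 5

(5, E)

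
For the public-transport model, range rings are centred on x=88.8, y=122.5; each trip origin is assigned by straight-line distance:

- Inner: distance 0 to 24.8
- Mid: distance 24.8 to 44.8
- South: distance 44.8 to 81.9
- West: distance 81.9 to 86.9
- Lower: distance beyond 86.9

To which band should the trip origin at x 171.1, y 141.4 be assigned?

West

Distance = √((171.1−88.8)² + (141.4−122.5)²) = √(6773.290 + 357.210) = 84.442.
81.9 ≤ 84.442 < 86.9 → West.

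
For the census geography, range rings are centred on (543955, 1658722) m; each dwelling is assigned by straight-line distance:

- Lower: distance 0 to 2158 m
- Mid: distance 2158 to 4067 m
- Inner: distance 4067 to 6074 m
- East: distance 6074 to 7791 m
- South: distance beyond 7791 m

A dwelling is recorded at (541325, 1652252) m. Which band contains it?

Distance = √((541325−543955)² + (1652252−1658722)²) = √(6916900.000 + 41860900.000) = 6984.111 m.
6074 ≤ 6984.111 < 7791 → East.

East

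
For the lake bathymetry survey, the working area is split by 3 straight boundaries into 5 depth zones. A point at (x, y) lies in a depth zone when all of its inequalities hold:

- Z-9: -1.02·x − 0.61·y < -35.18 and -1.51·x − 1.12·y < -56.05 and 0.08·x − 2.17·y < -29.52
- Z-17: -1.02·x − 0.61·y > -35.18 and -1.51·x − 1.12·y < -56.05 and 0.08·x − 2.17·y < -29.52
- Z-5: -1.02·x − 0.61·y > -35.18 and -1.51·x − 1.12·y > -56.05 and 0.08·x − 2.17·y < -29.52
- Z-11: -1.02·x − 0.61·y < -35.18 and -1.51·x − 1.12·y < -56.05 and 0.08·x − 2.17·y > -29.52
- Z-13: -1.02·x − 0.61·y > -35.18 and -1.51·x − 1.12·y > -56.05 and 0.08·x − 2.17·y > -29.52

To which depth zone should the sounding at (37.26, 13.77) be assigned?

Z-11

-1.02·37.26 − 0.61·13.77 = -46.405, which is < -35.18
-1.51·37.26 − 1.12·13.77 = -71.685, which is < -56.05
0.08·37.26 − 2.17·13.77 = -26.900, which is > -29.52
This sign pattern matches Z-11.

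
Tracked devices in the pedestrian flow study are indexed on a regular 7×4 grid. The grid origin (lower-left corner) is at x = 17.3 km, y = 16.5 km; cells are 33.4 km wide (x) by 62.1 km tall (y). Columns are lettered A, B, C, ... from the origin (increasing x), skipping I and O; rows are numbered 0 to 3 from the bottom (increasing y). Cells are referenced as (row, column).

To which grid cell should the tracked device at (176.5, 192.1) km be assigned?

(2, E)

Column index: ⌊(176.5 − 17.3) / 33.4⌋ = ⌊4.766⌋ = 4 → column E
Row offset from origin: ⌊(192.1 − 16.5) / 62.1⌋ = ⌊2.828⌋ = 2 → row 2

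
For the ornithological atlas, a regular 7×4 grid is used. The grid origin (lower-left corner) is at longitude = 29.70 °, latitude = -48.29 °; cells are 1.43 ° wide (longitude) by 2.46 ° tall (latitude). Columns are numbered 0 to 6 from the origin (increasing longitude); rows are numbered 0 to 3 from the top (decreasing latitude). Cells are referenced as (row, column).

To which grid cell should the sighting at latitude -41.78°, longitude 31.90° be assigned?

Column index: ⌊(31.90 − 29.70) / 1.43⌋ = ⌊1.538⌋ = 1
Row offset from origin: ⌊(-41.78 − -48.29) / 2.46⌋ = ⌊2.646⌋ = 2 → row 1 (counted from top)

(1, 1)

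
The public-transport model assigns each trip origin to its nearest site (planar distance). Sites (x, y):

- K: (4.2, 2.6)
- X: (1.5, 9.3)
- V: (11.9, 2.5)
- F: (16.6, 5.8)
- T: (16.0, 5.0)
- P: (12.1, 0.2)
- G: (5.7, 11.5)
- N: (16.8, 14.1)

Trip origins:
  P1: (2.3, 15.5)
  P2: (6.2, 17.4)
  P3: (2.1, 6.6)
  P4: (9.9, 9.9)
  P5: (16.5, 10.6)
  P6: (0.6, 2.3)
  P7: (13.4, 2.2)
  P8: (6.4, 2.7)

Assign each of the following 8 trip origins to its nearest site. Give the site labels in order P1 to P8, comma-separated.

P1 → G (d²=27.56)
P2 → G (d²=35.06)
P3 → X (d²=7.65)
P4 → G (d²=20.20)
P5 → N (d²=12.34)
P6 → K (d²=13.05)
P7 → V (d²=2.34)
P8 → K (d²=4.85)

G, G, X, G, N, K, V, K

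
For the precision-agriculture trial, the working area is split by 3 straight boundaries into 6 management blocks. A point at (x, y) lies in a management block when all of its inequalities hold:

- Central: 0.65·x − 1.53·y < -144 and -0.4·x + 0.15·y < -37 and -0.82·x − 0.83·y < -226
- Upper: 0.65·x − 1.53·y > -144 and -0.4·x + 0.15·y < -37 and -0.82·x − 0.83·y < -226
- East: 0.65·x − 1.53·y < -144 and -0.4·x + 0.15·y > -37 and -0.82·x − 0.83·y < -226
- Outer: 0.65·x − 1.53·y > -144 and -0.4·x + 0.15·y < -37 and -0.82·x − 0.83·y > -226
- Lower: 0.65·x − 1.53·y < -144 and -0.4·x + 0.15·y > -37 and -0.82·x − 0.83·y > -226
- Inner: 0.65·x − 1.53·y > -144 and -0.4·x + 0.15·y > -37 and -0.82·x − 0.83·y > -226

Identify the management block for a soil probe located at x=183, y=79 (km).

Outer

0.65·183 − 1.53·79 = -1.920, which is > -144
-0.4·183 + 0.15·79 = -61.350, which is < -37
-0.82·183 − 0.83·79 = -215.630, which is > -226
This sign pattern matches Outer.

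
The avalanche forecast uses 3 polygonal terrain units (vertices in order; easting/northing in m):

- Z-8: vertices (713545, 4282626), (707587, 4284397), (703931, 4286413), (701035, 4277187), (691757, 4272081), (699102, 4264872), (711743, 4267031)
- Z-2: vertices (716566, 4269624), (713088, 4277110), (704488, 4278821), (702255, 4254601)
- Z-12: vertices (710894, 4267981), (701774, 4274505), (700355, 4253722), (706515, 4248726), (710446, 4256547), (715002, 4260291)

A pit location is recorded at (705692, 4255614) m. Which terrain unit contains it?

Cast a ray rightward from (705692, 4255614). For each polygon, the edges (by vertex number in listed order) whose endpoints lie on opposite sides of northing = 4255614, where each meets that height, and whether that is right or left of the point:
Z-8: no edge straddles that height → 0 crossings.
Z-2: 3–4 at easting≈702348.4 (left), 4–1 at easting≈703220.0 (left) → 0 crossings.
Z-12: 2–3 at easting≈700484.2 (left), 4–5 at easting≈709977.1 (right) → 1 crossing.
Only Z-12 has an odd count, so the point is inside Z-12.

Z-12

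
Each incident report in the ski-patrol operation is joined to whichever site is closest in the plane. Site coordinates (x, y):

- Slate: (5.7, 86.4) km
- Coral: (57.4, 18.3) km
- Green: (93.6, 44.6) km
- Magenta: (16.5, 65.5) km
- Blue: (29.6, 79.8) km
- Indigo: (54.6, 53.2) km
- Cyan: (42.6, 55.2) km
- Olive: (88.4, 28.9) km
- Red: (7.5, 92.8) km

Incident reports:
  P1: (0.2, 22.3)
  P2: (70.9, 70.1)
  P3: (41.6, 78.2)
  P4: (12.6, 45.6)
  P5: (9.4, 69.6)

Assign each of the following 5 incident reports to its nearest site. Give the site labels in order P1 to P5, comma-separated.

Magenta, Indigo, Blue, Magenta, Magenta

P1 → Magenta (d²=2131.93)
P2 → Indigo (d²=551.30)
P3 → Blue (d²=146.56)
P4 → Magenta (d²=411.22)
P5 → Magenta (d²=67.22)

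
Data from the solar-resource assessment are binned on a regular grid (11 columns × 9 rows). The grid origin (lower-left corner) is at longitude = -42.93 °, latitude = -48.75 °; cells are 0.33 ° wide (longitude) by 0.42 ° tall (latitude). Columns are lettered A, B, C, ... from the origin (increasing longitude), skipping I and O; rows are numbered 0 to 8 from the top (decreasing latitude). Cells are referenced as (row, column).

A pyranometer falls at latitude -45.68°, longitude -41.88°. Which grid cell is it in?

(1, D)

Column index: ⌊(-41.88 − -42.93) / 0.33⌋ = ⌊3.182⌋ = 3 → column D
Row offset from origin: ⌊(-45.68 − -48.75) / 0.42⌋ = ⌊7.310⌋ = 7 → row 1 (counted from top)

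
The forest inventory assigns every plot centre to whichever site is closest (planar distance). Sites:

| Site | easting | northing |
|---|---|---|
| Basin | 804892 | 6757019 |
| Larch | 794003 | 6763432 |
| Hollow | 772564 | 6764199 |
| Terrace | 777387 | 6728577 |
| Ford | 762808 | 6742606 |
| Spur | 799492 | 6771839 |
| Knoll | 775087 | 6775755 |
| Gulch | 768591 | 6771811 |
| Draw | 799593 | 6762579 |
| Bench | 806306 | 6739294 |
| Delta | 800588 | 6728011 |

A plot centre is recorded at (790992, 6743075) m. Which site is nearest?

Bench

Squared distances to each site:
Basin: 387645136.000; Larch: 423473570.000; Hollow: 785814560.000; Terrace: 395288029.000; Ford: 794557817.000; Spur: 899617696.000; Knoll: 1320951425.000; Gulch: 1327562497.000; Draw: 454383217.000; Bench: 248814557.000; Delta: 319007312.000.
Minimum at Bench.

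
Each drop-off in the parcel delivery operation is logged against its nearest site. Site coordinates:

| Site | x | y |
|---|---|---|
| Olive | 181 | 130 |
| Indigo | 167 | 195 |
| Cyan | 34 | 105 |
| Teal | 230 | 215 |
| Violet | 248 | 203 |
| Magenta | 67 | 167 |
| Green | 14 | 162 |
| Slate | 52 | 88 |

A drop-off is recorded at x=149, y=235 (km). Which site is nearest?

Squared distances to each site:
Olive: 12049.000; Indigo: 1924.000; Cyan: 30125.000; Teal: 6961.000; Violet: 10825.000; Magenta: 11348.000; Green: 23554.000; Slate: 31018.000.
Minimum at Indigo.

Indigo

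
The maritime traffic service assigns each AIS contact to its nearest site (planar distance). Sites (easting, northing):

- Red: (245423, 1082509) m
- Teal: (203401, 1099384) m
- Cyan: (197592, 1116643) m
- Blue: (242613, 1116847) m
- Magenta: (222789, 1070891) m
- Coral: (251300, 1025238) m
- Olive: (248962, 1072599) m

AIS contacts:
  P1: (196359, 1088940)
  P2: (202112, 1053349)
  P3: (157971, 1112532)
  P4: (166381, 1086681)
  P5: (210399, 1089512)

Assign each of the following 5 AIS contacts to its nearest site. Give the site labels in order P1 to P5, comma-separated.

Teal, Magenta, Cyan, Teal, Teal

P1 → Teal (d²=158666900.00)
P2 → Magenta (d²=735260093.00)
P3 → Cyan (d²=1586723962.00)
P4 → Teal (d²=1531846609.00)
P5 → Teal (d²=146428388.00)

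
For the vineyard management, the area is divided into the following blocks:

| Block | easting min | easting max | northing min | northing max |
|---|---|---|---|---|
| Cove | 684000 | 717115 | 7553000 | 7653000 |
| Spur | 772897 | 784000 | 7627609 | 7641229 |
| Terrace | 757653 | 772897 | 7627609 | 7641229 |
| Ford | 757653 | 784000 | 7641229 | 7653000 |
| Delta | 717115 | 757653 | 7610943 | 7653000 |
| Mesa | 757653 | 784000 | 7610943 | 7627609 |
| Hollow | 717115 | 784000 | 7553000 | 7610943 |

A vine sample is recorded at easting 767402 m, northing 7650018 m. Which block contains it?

The point has easting = 767402 and northing = 7650018.
Only Ford satisfies 757653 ≤ easting ≤ 784000 and 7641229 ≤ northing ≤ 7653000.

Ford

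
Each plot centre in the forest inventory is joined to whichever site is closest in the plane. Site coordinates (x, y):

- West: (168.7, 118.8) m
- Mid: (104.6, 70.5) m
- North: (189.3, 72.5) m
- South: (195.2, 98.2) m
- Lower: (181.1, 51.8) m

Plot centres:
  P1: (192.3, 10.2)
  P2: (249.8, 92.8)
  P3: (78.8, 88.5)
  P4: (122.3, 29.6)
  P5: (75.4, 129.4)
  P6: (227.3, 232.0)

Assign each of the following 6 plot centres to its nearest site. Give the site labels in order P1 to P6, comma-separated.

P1 → Lower (d²=1856.00)
P2 → South (d²=3010.32)
P3 → Mid (d²=989.64)
P4 → Mid (d²=1986.10)
P5 → Mid (d²=4321.85)
P6 → West (d²=16248.20)

Lower, South, Mid, Mid, Mid, West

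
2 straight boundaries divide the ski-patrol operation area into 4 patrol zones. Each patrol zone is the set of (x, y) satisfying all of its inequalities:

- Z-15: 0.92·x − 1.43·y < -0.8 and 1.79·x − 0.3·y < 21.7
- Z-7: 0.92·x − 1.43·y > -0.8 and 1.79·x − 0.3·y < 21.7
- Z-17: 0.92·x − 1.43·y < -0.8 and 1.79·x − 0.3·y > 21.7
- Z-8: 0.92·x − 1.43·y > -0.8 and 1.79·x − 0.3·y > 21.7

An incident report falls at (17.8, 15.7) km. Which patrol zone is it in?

0.92·17.8 − 1.43·15.7 = -6.075, which is < -0.8
1.79·17.8 − 0.3·15.7 = 27.152, which is > 21.7
This sign pattern matches Z-17.

Z-17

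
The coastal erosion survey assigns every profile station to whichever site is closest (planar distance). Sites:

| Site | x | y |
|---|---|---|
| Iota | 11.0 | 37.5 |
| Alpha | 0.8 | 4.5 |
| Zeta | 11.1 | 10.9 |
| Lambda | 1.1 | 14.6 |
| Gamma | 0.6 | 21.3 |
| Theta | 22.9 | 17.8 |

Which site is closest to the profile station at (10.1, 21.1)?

Gamma

Squared distances to each site:
Iota: 269.770; Alpha: 362.050; Zeta: 105.040; Lambda: 123.250; Gamma: 90.290; Theta: 174.730.
Minimum at Gamma.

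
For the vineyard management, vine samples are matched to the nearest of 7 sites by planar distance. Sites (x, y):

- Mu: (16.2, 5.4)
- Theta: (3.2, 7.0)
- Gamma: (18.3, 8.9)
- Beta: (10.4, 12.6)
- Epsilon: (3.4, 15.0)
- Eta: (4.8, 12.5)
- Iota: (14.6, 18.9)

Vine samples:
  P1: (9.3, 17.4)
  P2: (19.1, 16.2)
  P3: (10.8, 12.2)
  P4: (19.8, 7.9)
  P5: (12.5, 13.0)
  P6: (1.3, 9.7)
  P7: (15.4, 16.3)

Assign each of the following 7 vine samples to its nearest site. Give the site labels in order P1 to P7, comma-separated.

P1 → Beta (d²=24.25)
P2 → Iota (d²=27.54)
P3 → Beta (d²=0.32)
P4 → Gamma (d²=3.25)
P5 → Beta (d²=4.57)
P6 → Theta (d²=10.90)
P7 → Iota (d²=7.40)

Beta, Iota, Beta, Gamma, Beta, Theta, Iota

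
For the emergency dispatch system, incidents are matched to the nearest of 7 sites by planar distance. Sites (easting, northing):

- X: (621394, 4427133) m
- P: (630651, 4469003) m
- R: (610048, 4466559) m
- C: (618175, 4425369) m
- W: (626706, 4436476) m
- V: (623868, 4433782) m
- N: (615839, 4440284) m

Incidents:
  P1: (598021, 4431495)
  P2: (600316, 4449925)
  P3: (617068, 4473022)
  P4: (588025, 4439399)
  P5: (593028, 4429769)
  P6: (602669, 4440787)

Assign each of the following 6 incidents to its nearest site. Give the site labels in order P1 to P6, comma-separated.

N, N, R, N, N, N

P1 → N (d²=394727645.00)
P2 → N (d²=333912410.00)
P3 → R (d²=91050769.00)
P4 → N (d²=774401821.00)
P5 → N (d²=630906946.00)
P6 → N (d²=173701909.00)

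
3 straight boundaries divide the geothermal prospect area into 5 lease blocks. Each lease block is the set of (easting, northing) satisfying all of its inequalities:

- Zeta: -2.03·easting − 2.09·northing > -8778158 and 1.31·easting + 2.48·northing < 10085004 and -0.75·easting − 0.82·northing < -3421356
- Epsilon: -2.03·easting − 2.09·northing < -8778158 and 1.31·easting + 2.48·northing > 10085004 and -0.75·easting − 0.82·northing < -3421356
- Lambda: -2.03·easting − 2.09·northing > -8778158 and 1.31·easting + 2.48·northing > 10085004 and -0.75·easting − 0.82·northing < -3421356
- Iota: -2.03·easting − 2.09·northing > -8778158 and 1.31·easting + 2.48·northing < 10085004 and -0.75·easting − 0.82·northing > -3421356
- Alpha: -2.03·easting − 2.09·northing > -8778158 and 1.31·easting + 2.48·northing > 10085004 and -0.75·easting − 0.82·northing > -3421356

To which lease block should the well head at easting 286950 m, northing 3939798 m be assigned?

Epsilon

-2.03·286950 − 2.09·3939798 = -8816686.320, which is < -8778158
1.31·286950 + 2.48·3939798 = 10146603.540, which is > 10085004
-0.75·286950 − 0.82·3939798 = -3445846.860, which is < -3421356
This sign pattern matches Epsilon.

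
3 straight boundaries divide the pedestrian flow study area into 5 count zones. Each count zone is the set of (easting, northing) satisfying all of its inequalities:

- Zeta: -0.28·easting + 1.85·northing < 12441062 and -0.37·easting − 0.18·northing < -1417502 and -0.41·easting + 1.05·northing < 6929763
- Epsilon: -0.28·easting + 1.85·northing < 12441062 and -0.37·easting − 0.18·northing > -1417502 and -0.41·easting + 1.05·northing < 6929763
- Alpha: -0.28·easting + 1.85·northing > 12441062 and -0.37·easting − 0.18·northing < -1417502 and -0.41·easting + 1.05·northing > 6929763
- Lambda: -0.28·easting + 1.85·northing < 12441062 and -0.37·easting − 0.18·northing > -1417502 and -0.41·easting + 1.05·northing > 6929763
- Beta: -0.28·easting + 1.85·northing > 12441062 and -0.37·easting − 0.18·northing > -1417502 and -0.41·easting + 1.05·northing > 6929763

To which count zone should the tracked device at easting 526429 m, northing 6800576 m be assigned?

-0.28·526429 + 1.85·6800576 = 12433665.480, which is < 12441062
-0.37·526429 − 0.18·6800576 = -1418882.410, which is < -1417502
-0.41·526429 + 1.05·6800576 = 6924768.910, which is < 6929763
This sign pattern matches Zeta.

Zeta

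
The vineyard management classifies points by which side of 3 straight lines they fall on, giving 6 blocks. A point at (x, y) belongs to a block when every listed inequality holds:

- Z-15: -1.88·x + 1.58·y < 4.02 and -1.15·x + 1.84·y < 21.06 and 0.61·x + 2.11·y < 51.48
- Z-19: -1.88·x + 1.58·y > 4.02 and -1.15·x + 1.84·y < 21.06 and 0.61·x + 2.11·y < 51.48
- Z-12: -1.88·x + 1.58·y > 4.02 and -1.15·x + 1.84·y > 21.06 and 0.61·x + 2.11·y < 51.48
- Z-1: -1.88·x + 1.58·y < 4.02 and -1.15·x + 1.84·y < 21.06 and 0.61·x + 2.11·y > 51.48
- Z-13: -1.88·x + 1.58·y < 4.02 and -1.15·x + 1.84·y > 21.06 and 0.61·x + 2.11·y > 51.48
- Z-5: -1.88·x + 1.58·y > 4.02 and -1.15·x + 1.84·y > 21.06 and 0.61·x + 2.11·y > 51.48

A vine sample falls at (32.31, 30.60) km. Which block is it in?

Z-1

-1.88·32.31 + 1.58·30.60 = -12.395, which is < 4.02
-1.15·32.31 + 1.84·30.60 = 19.148, which is < 21.06
0.61·32.31 + 2.11·30.60 = 84.275, which is > 51.48
This sign pattern matches Z-1.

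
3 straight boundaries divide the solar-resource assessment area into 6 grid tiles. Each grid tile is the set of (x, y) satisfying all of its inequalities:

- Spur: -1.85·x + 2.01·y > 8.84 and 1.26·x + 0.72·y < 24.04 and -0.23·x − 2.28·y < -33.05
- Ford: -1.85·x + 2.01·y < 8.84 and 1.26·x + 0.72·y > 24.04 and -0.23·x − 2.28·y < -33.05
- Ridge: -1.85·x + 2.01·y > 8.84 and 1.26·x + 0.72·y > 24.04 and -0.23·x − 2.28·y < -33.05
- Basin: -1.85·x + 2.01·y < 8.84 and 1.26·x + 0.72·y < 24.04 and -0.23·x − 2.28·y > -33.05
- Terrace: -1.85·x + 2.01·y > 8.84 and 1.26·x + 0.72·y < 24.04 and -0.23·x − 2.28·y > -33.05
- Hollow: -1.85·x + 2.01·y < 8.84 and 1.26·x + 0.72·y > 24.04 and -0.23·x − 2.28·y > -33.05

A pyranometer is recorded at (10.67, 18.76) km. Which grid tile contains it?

-1.85·10.67 + 2.01·18.76 = 17.968, which is > 8.84
1.26·10.67 + 0.72·18.76 = 26.951, which is > 24.04
-0.23·10.67 − 2.28·18.76 = -45.227, which is < -33.05
This sign pattern matches Ridge.

Ridge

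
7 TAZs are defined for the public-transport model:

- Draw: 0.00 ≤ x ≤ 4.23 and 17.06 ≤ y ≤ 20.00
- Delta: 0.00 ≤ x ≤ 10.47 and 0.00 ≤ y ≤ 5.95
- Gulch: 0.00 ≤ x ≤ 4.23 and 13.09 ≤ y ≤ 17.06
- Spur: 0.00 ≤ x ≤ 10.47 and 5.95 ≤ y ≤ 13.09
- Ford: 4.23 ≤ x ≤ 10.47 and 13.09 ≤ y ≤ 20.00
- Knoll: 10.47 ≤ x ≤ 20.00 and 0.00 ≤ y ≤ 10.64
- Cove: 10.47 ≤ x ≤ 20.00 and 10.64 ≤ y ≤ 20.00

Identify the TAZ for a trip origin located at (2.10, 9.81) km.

Spur

The point has x = 2.10 and y = 9.81.
Only Spur satisfies 0.00 ≤ x ≤ 10.47 and 5.95 ≤ y ≤ 13.09.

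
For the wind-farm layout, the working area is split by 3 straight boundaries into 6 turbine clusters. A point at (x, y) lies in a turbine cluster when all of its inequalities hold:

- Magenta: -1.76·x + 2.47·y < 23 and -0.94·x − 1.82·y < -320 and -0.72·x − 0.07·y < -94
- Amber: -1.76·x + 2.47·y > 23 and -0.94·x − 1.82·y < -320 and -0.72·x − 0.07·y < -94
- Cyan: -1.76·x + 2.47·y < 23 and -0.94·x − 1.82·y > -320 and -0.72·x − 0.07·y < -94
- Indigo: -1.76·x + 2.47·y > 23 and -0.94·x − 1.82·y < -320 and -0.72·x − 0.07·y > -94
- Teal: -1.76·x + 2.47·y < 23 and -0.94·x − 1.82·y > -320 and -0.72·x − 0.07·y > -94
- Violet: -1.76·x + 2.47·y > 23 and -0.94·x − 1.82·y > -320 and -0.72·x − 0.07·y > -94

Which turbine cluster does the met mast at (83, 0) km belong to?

-1.76·83 + 2.47·0 = -146.080, which is < 23
-0.94·83 − 1.82·0 = -78.020, which is > -320
-0.72·83 − 0.07·0 = -59.760, which is > -94
This sign pattern matches Teal.

Teal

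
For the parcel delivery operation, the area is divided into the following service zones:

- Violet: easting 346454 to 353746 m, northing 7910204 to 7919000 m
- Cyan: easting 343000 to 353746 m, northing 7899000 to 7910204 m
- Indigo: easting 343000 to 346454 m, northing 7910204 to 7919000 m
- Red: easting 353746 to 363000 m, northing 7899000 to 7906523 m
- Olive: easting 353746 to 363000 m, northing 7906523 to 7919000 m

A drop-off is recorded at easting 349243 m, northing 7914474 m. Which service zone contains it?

Violet

The point has easting = 349243 and northing = 7914474.
Only Violet satisfies 346454 ≤ easting ≤ 353746 and 7910204 ≤ northing ≤ 7919000.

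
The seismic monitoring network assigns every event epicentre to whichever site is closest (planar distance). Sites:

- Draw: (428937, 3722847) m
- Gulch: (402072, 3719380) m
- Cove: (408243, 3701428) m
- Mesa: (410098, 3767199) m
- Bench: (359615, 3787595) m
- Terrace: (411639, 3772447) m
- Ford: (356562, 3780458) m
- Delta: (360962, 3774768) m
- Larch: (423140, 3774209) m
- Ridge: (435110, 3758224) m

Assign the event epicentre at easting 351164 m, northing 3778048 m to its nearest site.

Squared distances to each site:
Draw: 9095789930.000; Gulch: 6033558688.000; Cove: 9128636641.000; Mesa: 3590917157.000; Bench: 162564610.000; Terrace: 3688596826.000; Ford: 34946504.000; Delta: 106759204.000; Larch: 5195282497.000; Ridge: 7439921892.000.
Minimum at Ford.

Ford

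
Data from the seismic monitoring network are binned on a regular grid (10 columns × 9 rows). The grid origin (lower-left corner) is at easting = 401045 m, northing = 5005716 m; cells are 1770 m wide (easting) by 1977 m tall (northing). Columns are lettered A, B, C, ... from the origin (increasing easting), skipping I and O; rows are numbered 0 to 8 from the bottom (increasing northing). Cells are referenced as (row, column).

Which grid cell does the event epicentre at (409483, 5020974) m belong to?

Column index: ⌊(409483 − 401045) / 1770⌋ = ⌊4.767⌋ = 4 → column E
Row offset from origin: ⌊(5020974 − 5005716) / 1977⌋ = ⌊7.718⌋ = 7 → row 7

(7, E)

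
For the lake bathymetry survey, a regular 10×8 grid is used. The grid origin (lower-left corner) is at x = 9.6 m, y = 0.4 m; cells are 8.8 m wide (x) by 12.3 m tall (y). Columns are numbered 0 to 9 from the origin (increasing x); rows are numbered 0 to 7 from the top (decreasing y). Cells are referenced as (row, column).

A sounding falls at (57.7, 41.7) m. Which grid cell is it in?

(4, 5)

Column index: ⌊(57.7 − 9.6) / 8.8⌋ = ⌊5.466⌋ = 5
Row offset from origin: ⌊(41.7 − 0.4) / 12.3⌋ = ⌊3.358⌋ = 3 → row 4 (counted from top)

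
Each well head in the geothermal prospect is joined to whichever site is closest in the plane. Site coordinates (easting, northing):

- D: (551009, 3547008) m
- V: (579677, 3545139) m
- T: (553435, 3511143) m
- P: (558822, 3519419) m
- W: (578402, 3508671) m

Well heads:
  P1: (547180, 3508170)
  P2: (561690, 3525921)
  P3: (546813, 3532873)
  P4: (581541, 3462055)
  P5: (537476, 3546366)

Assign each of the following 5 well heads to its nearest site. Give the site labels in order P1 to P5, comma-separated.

P1 → T (d²=47963754.00)
P2 → P (d²=50501428.00)
P3 → D (d²=217404641.00)
P4 → W (d²=2182904777.00)
P5 → D (d²=183554253.00)

T, P, D, W, D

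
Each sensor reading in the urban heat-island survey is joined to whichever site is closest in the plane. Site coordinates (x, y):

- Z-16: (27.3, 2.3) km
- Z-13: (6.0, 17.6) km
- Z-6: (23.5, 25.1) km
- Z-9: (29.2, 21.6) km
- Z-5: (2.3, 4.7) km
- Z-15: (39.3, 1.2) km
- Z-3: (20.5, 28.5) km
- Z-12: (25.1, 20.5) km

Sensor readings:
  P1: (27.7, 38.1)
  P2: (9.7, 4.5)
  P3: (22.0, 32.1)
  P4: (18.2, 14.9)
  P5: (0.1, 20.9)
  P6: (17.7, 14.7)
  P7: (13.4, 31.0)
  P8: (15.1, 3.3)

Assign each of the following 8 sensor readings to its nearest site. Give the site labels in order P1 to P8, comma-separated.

P1 → Z-3 (d²=144.00)
P2 → Z-5 (d²=54.80)
P3 → Z-3 (d²=15.21)
P4 → Z-12 (d²=78.97)
P5 → Z-13 (d²=45.70)
P6 → Z-12 (d²=88.40)
P7 → Z-3 (d²=56.66)
P8 → Z-16 (d²=149.84)

Z-3, Z-5, Z-3, Z-12, Z-13, Z-12, Z-3, Z-16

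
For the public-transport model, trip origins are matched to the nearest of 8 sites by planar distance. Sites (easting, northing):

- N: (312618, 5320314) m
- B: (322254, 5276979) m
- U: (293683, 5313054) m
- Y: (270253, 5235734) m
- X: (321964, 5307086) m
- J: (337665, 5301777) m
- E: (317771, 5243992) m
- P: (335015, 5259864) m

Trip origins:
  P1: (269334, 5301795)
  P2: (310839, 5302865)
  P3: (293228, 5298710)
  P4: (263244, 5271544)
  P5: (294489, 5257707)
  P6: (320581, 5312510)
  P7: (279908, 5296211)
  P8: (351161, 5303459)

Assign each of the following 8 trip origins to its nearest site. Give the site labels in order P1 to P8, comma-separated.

U, X, U, Y, E, X, U, J

P1 → U (d²=719638882.00)
P2 → X (d²=141582466.00)
P3 → U (d²=205957361.00)
P4 → Y (d²=1331482181.00)
P5 → E (d²=730152749.00)
P6 → X (d²=31332465.00)
P7 → U (d²=473437274.00)
P8 → J (d²=184971140.00)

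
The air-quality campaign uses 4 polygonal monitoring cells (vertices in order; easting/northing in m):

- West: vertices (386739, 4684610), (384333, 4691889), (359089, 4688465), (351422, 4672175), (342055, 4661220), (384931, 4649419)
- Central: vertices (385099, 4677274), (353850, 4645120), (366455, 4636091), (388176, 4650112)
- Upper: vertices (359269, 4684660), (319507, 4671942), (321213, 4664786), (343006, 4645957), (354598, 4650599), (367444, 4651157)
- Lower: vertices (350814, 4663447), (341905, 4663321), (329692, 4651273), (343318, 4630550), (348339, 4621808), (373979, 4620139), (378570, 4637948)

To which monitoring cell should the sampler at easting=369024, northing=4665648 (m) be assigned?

Cast a ray rightward from (369024, 4665648). For each polygon, the edges (by vertex number in listed order) whose endpoints lie on opposite sides of northing = 4665648, where each meets that height, and whether that is right or left of the point:
West: 4–5 at easting≈345841.1 (left), 6–1 at easting≈385764.8 (right) → 1 crossing.
Central: 1–2 at easting≈373800.2 (right), 4–1 at easting≈386416.0 (right) → 2 crossings.
Upper: 2–3 at easting≈321007.5 (left), 6–1 at easting≈363908.1 (left) → 0 crossings.
Lower: no edge straddles that height → 0 crossings.
Only West has an odd count, so the point is inside West.

West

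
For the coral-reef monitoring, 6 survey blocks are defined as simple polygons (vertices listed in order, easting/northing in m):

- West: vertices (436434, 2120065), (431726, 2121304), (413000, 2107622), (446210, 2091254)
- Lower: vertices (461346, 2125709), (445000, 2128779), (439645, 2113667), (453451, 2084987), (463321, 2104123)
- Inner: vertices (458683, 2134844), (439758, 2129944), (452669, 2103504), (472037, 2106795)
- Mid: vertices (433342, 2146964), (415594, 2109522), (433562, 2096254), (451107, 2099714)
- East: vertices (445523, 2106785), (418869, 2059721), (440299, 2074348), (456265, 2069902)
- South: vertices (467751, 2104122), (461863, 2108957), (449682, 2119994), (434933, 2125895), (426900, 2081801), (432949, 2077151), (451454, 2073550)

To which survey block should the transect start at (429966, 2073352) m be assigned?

Cast a ray rightward from (429966, 2073352). For each polygon, the edges (by vertex number in listed order) whose endpoints lie on opposite sides of northing = 2073352, where each meets that height, and whether that is right or left of the point:
West: no edge straddles that height → 0 crossings.
Lower: no edge straddles that height → 0 crossings.
Inner: no edge straddles that height → 0 crossings.
Mid: no edge straddles that height → 0 crossings.
East: 1–2 at easting≈426588.7 (left), 2–3 at easting≈438839.8 (right), 3–4 at easting≈443875.7 (right), 4–1 at easting≈455260.2 (right) → 3 crossings.
South: no edge straddles that height → 0 crossings.
Only East has an odd count, so the point is inside East.

East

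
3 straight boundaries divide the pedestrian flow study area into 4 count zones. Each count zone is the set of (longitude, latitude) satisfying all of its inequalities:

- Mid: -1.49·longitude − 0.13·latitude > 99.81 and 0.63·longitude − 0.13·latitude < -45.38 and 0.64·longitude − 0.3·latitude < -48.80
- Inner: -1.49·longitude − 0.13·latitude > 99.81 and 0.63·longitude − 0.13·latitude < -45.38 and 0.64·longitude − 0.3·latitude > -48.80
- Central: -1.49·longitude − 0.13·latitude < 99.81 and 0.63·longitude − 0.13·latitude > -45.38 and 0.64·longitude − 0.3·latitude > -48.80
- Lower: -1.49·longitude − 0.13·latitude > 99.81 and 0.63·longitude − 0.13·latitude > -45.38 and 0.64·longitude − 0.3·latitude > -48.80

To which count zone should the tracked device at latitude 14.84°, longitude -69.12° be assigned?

Inner

-1.49·-69.12 − 0.13·14.84 = 101.060, which is > 99.81
0.63·-69.12 − 0.13·14.84 = -45.475, which is < -45.38
0.64·-69.12 − 0.3·14.84 = -48.689, which is > -48.80
This sign pattern matches Inner.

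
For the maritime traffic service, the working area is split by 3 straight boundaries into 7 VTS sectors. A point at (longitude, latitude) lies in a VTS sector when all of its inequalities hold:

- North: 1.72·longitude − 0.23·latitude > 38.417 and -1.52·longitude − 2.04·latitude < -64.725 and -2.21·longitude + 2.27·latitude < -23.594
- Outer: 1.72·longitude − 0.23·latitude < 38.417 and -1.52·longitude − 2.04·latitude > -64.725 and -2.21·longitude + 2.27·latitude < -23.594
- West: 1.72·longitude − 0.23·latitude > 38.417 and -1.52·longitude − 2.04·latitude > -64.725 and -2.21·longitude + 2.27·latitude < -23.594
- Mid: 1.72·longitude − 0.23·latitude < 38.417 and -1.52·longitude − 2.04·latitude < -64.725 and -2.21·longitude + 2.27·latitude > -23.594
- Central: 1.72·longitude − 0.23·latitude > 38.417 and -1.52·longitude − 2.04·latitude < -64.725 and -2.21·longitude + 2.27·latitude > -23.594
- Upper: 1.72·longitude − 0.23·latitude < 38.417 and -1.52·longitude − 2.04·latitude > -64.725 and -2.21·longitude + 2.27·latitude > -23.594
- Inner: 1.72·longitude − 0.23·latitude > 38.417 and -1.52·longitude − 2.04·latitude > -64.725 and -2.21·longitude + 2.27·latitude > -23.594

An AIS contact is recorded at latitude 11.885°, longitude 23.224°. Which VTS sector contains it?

Outer

1.72·23.224 − 0.23·11.885 = 37.212, which is < 38.417
-1.52·23.224 − 2.04·11.885 = -59.546, which is > -64.725
-2.21·23.224 + 2.27·11.885 = -24.346, which is < -23.594
This sign pattern matches Outer.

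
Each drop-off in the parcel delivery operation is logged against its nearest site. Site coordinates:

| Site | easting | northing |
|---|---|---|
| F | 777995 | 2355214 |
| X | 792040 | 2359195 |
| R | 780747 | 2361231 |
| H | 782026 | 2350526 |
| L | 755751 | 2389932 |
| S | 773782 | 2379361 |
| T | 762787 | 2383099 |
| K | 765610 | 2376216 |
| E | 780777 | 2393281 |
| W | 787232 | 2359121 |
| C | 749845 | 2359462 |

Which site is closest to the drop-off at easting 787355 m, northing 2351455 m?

Squared distances to each site:
F: 101739681.000; X: 81856825.000; R: 139235840.000; H: 29261282.000; L: 2479292345.000; S: 962971165.000; T: 1604929360.000; K: 1085952146.000; E: 1792684360.000; W: 58782685.000; C: 1471112149.000.
Minimum at H.

H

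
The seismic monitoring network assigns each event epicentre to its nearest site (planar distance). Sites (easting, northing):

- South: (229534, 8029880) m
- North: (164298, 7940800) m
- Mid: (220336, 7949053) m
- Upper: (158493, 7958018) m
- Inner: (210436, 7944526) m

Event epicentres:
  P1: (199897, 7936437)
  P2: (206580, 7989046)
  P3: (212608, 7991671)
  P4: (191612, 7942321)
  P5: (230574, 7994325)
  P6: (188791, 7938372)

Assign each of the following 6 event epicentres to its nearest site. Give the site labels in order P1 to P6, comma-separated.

Inner, Mid, South, Inner, South, Inner

P1 → Inner (d²=176502442.00)
P2 → Mid (d²=1788667585.00)
P3 → South (d²=1746417157.00)
P4 → Inner (d²=359205001.00)
P5 → South (d²=1265239625.00)
P6 → Inner (d²=506377741.00)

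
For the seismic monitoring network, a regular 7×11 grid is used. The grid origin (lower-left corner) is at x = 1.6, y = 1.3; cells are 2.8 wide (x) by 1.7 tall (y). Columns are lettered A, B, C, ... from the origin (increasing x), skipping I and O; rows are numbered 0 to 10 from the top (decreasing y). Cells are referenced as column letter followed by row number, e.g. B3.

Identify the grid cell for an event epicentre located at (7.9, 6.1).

Column index: ⌊(7.9 − 1.6) / 2.8⌋ = ⌊2.250⌋ = 2 → column C
Row offset from origin: ⌊(6.1 − 1.3) / 1.7⌋ = ⌊2.824⌋ = 2 → row 8 (counted from top)

C8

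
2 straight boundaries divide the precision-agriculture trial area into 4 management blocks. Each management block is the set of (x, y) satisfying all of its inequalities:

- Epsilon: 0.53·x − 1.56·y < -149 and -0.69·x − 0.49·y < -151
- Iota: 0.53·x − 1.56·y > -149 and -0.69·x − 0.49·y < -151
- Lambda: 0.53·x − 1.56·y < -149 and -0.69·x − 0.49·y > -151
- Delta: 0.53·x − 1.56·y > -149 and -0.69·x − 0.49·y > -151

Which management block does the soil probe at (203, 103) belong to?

0.53·203 − 1.56·103 = -53.090, which is > -149
-0.69·203 − 0.49·103 = -190.540, which is < -151
This sign pattern matches Iota.

Iota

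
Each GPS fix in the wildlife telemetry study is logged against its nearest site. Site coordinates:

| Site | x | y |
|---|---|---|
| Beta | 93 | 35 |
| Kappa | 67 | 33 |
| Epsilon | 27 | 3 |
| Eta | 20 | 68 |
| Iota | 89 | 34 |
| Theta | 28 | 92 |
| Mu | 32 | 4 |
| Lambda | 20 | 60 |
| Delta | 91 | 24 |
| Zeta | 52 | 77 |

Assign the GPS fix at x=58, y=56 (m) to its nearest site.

Zeta

Squared distances to each site:
Beta: 1666.000; Kappa: 610.000; Epsilon: 3770.000; Eta: 1588.000; Iota: 1445.000; Theta: 2196.000; Mu: 3380.000; Lambda: 1460.000; Delta: 2113.000; Zeta: 477.000.
Minimum at Zeta.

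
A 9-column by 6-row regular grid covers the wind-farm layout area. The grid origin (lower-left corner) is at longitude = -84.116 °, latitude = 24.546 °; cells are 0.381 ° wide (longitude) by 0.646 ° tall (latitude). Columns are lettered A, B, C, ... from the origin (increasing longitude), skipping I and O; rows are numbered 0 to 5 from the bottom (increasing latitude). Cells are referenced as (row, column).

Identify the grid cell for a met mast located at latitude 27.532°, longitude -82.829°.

Column index: ⌊(-82.829 − -84.116) / 0.381⌋ = ⌊3.378⌋ = 3 → column D
Row offset from origin: ⌊(27.532 − 24.546) / 0.646⌋ = ⌊4.622⌋ = 4 → row 4

(4, D)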